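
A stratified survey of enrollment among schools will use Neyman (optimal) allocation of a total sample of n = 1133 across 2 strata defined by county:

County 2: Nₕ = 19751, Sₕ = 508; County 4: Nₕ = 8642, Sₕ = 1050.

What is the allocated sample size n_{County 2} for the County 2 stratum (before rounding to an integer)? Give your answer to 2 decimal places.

594.94

Neyman allocation: nₕ = n·NₕSₕ / Σⱼ NⱼSⱼ.
Σ NⱼSⱼ = 19751·508 + 8642·1050 = 1.9107608 × 10^7.
n_{County 2} = 1133·19751·508 / (1.9107608 × 10^7) = 594.94.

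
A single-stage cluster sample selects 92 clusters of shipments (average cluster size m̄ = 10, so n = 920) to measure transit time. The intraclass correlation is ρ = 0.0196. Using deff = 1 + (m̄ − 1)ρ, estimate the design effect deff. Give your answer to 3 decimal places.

deff = 1 + (10 − 1)·0.0196 = 1 + 0.1764 = 1.1764.

1.176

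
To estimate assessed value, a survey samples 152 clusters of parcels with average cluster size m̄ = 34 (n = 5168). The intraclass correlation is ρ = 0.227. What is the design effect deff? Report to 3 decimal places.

8.491

deff = 1 + (34 − 1)·0.227 = 1 + 7.491 = 8.491.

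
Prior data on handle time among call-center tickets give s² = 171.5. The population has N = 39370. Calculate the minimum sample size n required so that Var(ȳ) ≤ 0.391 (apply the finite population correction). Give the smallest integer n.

434

Without fpc, n₀ = s²/D = 171.5/0.391 = 438.6189.
With fpc, (1 − n/N)·s²/n ≤ D requires n ≥ n₀/(1 + n₀/N) = 438.6189/(1 + 438.6189/39370) = 433.7861.
Rounding up, n = 434.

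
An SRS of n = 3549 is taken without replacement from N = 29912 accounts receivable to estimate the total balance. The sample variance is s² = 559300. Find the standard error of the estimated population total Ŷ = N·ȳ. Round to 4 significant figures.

Var(Ŷ) = N²·Var(ȳ) = N²·(1 − n/N)·s²/n.
f = 3549/29912 = 0.11864803; Var(ȳ) = 0.88135197·559300/3549 = 138.89551.
Var(Ŷ) = 29912² · 138.89551 = 1.2427367 × 10^11.
SE(Ŷ) = √(1.2427367 × 10^11) = 352500.

352500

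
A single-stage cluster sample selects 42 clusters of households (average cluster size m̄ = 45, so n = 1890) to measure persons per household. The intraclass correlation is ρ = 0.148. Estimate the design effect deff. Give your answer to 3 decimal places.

deff = 1 + (45 − 1)·0.148 = 1 + 6.512 = 7.512.

7.512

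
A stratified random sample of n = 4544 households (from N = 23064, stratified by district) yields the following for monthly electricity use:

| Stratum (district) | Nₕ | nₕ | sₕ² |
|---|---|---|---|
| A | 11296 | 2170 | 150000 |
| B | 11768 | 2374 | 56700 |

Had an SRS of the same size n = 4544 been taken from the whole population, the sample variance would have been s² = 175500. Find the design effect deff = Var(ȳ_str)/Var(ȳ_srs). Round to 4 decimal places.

Var(ȳ_str) = Σ Wₕ²(1−fₕ)sₕ²/nₕ with Wₕ = Nₕ/23064:
  A: (11296/23064)²·(1−2170/11296)·150000/2170 = 13.395762
  B: (11768/23064)²·(1−2374/11768)·56700/2374 = 4.9634803
  → Var(ȳ_str) = 18.359242.
Var(ȳ_srs) = (1 − 4544/23064)·175500/4544 = 31.013098.
deff = 18.359242 / 31.013098 = 0.5920.

0.5920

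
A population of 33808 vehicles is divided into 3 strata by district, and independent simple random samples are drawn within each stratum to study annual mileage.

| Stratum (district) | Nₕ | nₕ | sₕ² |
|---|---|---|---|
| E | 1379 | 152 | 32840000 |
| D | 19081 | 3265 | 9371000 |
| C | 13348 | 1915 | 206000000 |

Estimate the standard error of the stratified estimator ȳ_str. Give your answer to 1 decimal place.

124.3

Var(ȳ_str) = Σₕ Wₕ²(1 − fₕ)sₕ²/nₕ with Wₕ = Nₕ/N, N = 33808.
E: Wₕ = 0.04078916; term = 0.04078916²·(1 − 0.11022480)·32840000/152 = 319.83754.
D: Wₕ = 0.56439304; term = 0.56439304²·(1 − 0.17111263)·9371000/3265 = 757.81218.
C: Wₕ = 0.39481779; term = 0.39481779²·(1 − 0.14346719)·206000000/1915 = 14362.693.
Sum = 15440.343.
SE = √(15440.343) = 124.3.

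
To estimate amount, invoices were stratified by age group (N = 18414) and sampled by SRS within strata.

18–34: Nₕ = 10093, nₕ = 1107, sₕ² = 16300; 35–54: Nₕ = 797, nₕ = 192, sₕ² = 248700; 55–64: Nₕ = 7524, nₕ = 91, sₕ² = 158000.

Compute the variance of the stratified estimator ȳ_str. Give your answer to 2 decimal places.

Var(ȳ_str) = Σₕ Wₕ²(1 − fₕ)sₕ²/nₕ with Wₕ = Nₕ/N, N = 18414.
18–34: Wₕ = 0.54811556; term = 0.54811556²·(1 − 0.10967998)·16300/1107 = 3.9384959.
35–54: Wₕ = 0.04328229; term = 0.04328229²·(1 − 0.24090339)·248700/192 = 1.84201.
55–64: Wₕ = 0.40860215; term = 0.40860215²·(1 − 0.01209463)·158000/91 = 286.37318.
Sum = 292.15369.

292.15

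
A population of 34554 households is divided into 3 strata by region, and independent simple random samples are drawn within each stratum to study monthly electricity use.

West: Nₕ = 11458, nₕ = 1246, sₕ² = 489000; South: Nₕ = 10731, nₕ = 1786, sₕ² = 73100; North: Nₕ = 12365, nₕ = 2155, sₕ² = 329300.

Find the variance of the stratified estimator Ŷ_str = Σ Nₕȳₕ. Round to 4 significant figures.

6.914 × 10^10

Var(Ŷ_str) = Σₕ Nₕ²(1 − fₕ)sₕ²/nₕ.
West: 11458²·(1 − 1246/11458)·489000/1246 = 4.5920905 × 10^10.
South: 10731²·(1 − 1786/10731)·73100/1786 = 3.9287687 × 10^9.
North: 12365²·(1 − 2155/12365)·329300/2155 = 1.9291425 × 10^10.
Sum = 6.9141099 × 10^10.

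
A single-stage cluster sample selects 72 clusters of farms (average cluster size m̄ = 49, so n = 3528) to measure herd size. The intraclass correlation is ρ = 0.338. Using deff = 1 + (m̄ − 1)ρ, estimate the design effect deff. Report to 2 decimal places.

deff = 1 + (49 − 1)·0.338 = 1 + 16.224 = 17.224.

17.22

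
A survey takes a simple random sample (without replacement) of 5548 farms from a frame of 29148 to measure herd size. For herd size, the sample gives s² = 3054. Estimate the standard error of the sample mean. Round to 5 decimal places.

0.66760

Under SRS without replacement, Var(ȳ) = (1 − f)·s²/n with f = n/N = 5548/29148 = 0.19033896.
Var(ȳ) = (1 − 0.19033896)·3054/5548 = 0.80966104·0.55046864 = 0.44569301.
SE(ȳ) = √(0.44569301) = 0.66760.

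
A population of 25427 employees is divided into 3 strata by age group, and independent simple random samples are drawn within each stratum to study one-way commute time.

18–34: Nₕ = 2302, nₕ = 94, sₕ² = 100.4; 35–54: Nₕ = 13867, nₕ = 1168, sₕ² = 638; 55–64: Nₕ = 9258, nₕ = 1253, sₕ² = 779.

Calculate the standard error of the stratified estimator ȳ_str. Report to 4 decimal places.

Var(ȳ_str) = Σₕ Wₕ²(1 − fₕ)sₕ²/nₕ with Wₕ = Nₕ/N, N = 25427.
18–34: Wₕ = 0.09053368; term = 0.09053368²·(1 − 0.04083406)·100.4/94 = 0.0083969197.
35–54: Wₕ = 0.54536516; term = 0.54536516²·(1 − 0.08422874)·638/1168 = 0.14877831.
55–64: Wₕ = 0.36410115; term = 0.36410115²·(1 − 0.13534241)·779/1253 = 0.071264732.
Sum = 0.22843996.
SE = √(0.22843996) = 0.4780.

0.4780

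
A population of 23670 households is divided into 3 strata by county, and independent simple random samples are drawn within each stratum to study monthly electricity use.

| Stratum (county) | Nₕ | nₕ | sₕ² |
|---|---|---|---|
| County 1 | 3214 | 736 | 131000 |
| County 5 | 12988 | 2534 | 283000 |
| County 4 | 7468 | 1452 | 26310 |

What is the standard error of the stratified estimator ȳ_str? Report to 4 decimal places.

Var(ȳ_str) = Σₕ Wₕ²(1 − fₕ)sₕ²/nₕ with Wₕ = Nₕ/N, N = 23670.
County 1: Wₕ = 0.13578369; term = 0.13578369²·(1 − 0.22899813)·131000/736 = 2.5301376.
County 5: Wₕ = 0.54871145; term = 0.54871145²·(1 − 0.19510317)·283000/2534 = 27.065003.
County 4: Wₕ = 0.31550486; term = 0.31550486²·(1 − 0.19442957)·26310/1452 = 1.4530142.
Sum = 31.048155.
SE = √(31.048155) = 5.5721.

5.5721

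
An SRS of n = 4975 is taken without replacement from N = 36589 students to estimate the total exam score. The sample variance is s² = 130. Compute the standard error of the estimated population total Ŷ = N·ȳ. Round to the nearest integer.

Var(Ŷ) = N²·Var(ȳ) = N²·(1 − n/N)·s²/n.
f = 4975/36589 = 0.13596983; Var(ȳ) = 0.86403017·130/4975 = 0.022577673.
Var(Ŷ) = 36589² · 0.022577673 = 3.0225971 × 10^7.
SE(Ŷ) = √(3.0225971 × 10^7) = 5498.

5498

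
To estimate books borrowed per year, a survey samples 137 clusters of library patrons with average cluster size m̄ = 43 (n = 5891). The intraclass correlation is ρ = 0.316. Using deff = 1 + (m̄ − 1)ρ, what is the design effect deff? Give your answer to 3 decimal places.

14.272

deff = 1 + (43 − 1)·0.316 = 1 + 13.272 = 14.272.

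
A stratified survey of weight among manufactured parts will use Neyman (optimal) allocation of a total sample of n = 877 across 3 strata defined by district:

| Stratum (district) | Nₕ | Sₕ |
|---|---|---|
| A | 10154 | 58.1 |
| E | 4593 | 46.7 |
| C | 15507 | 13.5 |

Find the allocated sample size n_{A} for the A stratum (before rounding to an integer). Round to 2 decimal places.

510.35

Neyman allocation: nₕ = n·NₕSₕ / Σⱼ NⱼSⱼ.
Σ NⱼSⱼ = 10154·58.1 + 4593·46.7 + 15507·13.5 = 1.013785 × 10^6.
n_{A} = 877·10154·58.1 / (1.013785 × 10^6) = 510.35.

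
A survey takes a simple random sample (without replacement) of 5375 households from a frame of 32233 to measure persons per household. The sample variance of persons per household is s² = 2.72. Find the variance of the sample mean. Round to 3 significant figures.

4.22 × 10^-4

Under SRS without replacement, Var(ȳ) = (1 − f)·s²/n with f = n/N = 5375/32233 = 0.16675457.
Var(ȳ) = (1 − 0.16675457)·2.72/5375 = 0.83324543·5.0604651 × 10^-4 = 4.2166094 × 10^-4.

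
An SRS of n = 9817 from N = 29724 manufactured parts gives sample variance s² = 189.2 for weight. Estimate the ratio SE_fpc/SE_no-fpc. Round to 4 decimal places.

0.8184

f = n/N = 9817/29724 = 0.33027183.
SE_no-fpc = √(s²/n) = 0.13882612; SE_fpc = √((1−f)s²/n) = 0.11361102.
Ratio = √(1−f) = 0.81836921.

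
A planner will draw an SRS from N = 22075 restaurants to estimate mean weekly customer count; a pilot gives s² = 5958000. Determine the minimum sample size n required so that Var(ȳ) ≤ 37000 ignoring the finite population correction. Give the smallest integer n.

162

Without fpc, n₀ = s²/D = 5958000/37000 = 161.0270.
Rounding up, n = 162.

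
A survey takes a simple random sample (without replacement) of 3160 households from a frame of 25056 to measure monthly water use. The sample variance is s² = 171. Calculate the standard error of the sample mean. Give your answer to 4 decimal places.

0.2175

Under SRS without replacement, Var(ȳ) = (1 − f)·s²/n with f = n/N = 3160/25056 = 0.12611750.
Var(ȳ) = (1 − 0.12611750)·171/3160 = 0.87388250·0.054113924 = 0.047289211.
SE(ȳ) = √(0.047289211) = 0.2175.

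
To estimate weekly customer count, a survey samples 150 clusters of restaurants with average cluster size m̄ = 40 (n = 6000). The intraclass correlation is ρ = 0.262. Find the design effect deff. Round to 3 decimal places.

11.218

deff = 1 + (40 − 1)·0.262 = 1 + 10.218 = 11.218.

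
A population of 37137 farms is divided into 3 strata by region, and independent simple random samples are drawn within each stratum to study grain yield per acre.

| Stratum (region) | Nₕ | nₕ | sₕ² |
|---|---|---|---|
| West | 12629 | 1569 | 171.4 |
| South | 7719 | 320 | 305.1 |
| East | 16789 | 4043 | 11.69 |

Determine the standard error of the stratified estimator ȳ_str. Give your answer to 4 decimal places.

Var(ȳ_str) = Σₕ Wₕ²(1 − fₕ)sₕ²/nₕ with Wₕ = Nₕ/N, N = 37137.
West: Wₕ = 0.34006516; term = 0.34006516²·(1 − 0.12423787)·171.4/1569 = 0.011063647.
South: Wₕ = 0.20785201; term = 0.20785201²·(1 − 0.04145615)·305.1/320 = 0.039483229.
East: Wₕ = 0.45208283; term = 0.45208283²·(1 − 0.24081244)·11.69/4043 = 4.4863782 × 10^-4.
Sum = 0.050995514.
SE = √(0.050995514) = 0.2258.

0.2258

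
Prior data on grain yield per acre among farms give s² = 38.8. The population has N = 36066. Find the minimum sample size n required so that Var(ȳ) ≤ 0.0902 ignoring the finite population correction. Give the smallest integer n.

Without fpc, n₀ = s²/D = 38.8/0.0902 = 430.1552.
Rounding up, n = 431.

431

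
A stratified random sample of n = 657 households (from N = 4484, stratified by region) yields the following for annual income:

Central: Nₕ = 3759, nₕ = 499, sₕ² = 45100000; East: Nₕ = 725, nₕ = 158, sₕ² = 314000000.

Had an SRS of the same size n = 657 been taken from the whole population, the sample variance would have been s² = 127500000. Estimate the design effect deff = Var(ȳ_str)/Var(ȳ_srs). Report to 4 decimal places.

0.5779

Var(ȳ_str) = Σ Wₕ²(1−fₕ)sₕ²/nₕ with Wₕ = Nₕ/4484:
  Central: (3759/4484)²·(1−499/3759)·45100000/499 = 55085.173
  East: (725/4484)²·(1−158/725)·314000000/158 = 40631.459
  → Var(ȳ_str) = 95716.632.
Var(ȳ_srs) = (1 − 657/4484)·127500000/657 = 165629.49.
deff = 95716.632 / 165629.49 = 0.5779.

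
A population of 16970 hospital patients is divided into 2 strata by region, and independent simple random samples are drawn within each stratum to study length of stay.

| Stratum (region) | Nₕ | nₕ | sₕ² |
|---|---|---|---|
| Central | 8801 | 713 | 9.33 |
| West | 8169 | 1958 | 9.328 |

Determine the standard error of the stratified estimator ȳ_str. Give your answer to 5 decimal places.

0.06383

Var(ȳ_str) = Σₕ Wₕ²(1 − fₕ)sₕ²/nₕ with Wₕ = Nₕ/N, N = 16970.
Central: Wₕ = 0.51862110; term = 0.51862110²·(1 − 0.08101352)·9.33/713 = 0.0032344586.
West: Wₕ = 0.48137890; term = 0.48137890²·(1 − 0.23968662)·9.328/1958 = 8.3934903 × 10^-4.
Sum = 0.0040738076.
SE = √(0.0040738076) = 0.06383.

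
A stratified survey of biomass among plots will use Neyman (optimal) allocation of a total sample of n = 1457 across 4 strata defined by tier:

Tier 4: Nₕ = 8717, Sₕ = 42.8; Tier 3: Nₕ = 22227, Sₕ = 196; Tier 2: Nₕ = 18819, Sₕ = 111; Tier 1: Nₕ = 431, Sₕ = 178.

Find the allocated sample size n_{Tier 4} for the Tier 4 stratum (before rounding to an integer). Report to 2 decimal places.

78.84

Neyman allocation: nₕ = n·NₕSₕ / Σⱼ NⱼSⱼ.
Σ NⱼSⱼ = 8717·42.8 + 22227·196 + 18819·111 + 431·178 = 6.8952066 × 10^6.
n_{Tier 4} = 1457·8717·42.8 / (6.8952066 × 10^6) = 78.84.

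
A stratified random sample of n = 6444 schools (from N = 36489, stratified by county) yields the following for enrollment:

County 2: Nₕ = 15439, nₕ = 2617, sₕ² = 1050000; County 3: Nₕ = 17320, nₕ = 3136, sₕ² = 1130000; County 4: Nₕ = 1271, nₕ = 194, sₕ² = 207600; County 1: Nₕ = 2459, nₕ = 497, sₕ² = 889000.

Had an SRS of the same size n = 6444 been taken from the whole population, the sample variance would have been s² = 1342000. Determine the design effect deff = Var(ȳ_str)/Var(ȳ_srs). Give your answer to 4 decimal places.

Var(ȳ_str) = Σ Wₕ²(1−fₕ)sₕ²/nₕ with Wₕ = Nₕ/36489:
  County 2: (15439/36489)²·(1−2617/15439)·1050000/2617 = 59.653591
  County 3: (17320/36489)²·(1−3136/17320)·1130000/3136 = 66.485215
  County 4: (1271/36489)²·(1−194/1271)·207600/194 = 1.100178
  County 1: (2459/36489)²·(1−497/2459)·889000/497 = 6.4815516
  → Var(ȳ_str) = 133.72054.
Var(ȳ_srs) = (1 − 6444/36489)·1342000/6444 = 171.47753.
deff = 133.72054 / 171.47753 = 0.7798.

0.7798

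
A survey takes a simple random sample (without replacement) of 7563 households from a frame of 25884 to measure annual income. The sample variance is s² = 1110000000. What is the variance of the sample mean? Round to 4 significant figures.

103900

Under SRS without replacement, Var(ȳ) = (1 − f)·s²/n with f = n/N = 7563/25884 = 0.29218822.
Var(ȳ) = (1 − 0.29218822)·1110000000/7563 = 0.70781178·146767.16 = 103883.52.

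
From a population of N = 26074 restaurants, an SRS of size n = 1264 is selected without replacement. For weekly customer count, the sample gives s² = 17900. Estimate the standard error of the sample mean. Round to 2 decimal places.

3.67

Under SRS without replacement, Var(ȳ) = (1 − f)·s²/n with f = n/N = 1264/26074 = 0.04847741.
Var(ȳ) = (1 − 0.04847741)·17900/1264 = 0.95152259·14.161392 = 13.474885.
SE(ȳ) = √(13.474885) = 3.67.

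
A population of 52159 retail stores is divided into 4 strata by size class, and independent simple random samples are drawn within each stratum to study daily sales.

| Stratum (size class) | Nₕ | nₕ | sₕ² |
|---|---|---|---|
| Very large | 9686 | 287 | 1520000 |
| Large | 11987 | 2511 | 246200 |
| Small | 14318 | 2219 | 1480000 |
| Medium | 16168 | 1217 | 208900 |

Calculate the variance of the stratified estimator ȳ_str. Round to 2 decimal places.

239.04

Var(ȳ_str) = Σₕ Wₕ²(1 − fₕ)sₕ²/nₕ with Wₕ = Nₕ/N, N = 52159.
Very large: Wₕ = 0.18570141; term = 0.18570141²·(1 − 0.02963039)·1520000/287 = 177.22676.
Large: Wₕ = 0.22981652; term = 0.22981652²·(1 − 0.20947693)·246200/2511 = 4.0937223.
Small: Wₕ = 0.27450680; term = 0.27450680²·(1 − 0.15497975)·1480000/2219 = 42.469557.
Medium: Wₕ = 0.30997527; term = 0.30997527²·(1 − 0.07527214)·208900/1217 = 15.251617.
Sum = 239.04166.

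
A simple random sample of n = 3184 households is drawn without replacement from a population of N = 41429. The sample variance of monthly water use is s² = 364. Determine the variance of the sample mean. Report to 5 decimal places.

0.10554

Under SRS without replacement, Var(ȳ) = (1 − f)·s²/n with f = n/N = 3184/41429 = 0.07685438.
Var(ȳ) = (1 − 0.07685438)·364/3184 = 0.92314562·0.11432161 = 0.10553549.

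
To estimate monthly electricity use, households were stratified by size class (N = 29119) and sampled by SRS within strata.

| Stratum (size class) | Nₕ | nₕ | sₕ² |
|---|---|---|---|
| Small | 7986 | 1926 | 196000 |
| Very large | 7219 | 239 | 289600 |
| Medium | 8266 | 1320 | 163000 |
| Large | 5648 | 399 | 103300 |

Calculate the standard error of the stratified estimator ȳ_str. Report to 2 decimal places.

9.76

Var(ȳ_str) = Σₕ Wₕ²(1 − fₕ)sₕ²/nₕ with Wₕ = Nₕ/N, N = 29119.
Small: Wₕ = 0.27425392; term = 0.27425392²·(1 − 0.24117205)·196000/1926 = 5.8082969.
Very large: Wₕ = 0.24791373; term = 0.24791373²·(1 − 0.03310708)·289600/239 = 72.00791.
Medium: Wₕ = 0.28386964; term = 0.28386964²·(1 − 0.15969030)·163000/1320 = 8.3616299.
Large: Wₕ = 0.19396270; term = 0.19396270²·(1 − 0.07064448)·103300/399 = 9.0520256.
Sum = 95.229862.
SE = √(95.229862) = 9.76.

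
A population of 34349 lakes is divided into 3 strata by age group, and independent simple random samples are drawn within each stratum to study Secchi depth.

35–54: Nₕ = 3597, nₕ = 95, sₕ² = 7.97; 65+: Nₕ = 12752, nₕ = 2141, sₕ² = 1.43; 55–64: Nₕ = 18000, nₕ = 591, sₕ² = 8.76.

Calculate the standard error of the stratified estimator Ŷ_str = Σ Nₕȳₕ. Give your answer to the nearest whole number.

Var(Ŷ_str) = Σₕ Nₕ²(1 − fₕ)sₕ²/nₕ.
35–54: 3597²·(1 − 95/3597)·7.97/95 = 1.0567963 × 10^6.
65+: 12752²·(1 − 2141/12752)·1.43/2141 = 90376.182.
55–64: 18000²·(1 − 591/18000)·8.76/591 = 4.6447565 × 10^6.
Sum = 5.791929 × 10^6.
SE = √(5.791929 × 10^6) = 2407.

2407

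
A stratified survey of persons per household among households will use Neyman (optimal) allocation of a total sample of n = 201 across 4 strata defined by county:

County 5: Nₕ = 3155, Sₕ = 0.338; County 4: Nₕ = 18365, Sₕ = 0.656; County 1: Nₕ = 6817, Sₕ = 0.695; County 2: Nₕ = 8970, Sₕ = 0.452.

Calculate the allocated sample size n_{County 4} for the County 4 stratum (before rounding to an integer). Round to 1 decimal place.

Neyman allocation: nₕ = n·NₕSₕ / Σⱼ NⱼSⱼ.
Σ NⱼSⱼ = 3155·0.338 + 18365·0.656 + 6817·0.695 + 8970·0.452 = 21906.085.
n_{County 4} = 201·18365·0.656 / 21906.085 = 110.5.

110.5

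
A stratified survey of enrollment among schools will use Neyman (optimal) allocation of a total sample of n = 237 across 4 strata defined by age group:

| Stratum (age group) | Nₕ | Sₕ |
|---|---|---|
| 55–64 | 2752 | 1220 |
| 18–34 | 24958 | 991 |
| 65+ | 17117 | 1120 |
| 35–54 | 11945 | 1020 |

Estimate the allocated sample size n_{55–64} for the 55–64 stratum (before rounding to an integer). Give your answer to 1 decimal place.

13.4

Neyman allocation: nₕ = n·NₕSₕ / Σⱼ NⱼSⱼ.
Σ NⱼSⱼ = 2752·1220 + 24958·991 + 17117·1120 + 11945·1020 = 5.9445758 × 10^7.
n_{55–64} = 237·2752·1220 / (5.9445758 × 10^7) = 13.4.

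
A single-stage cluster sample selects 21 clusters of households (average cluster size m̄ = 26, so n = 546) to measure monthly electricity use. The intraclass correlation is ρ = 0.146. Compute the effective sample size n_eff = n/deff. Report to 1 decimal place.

deff = 1 + (26 − 1)·0.146 = 1 + 3.65 = 4.65.
n_eff = 546 / 4.65 = 117.4.

117.4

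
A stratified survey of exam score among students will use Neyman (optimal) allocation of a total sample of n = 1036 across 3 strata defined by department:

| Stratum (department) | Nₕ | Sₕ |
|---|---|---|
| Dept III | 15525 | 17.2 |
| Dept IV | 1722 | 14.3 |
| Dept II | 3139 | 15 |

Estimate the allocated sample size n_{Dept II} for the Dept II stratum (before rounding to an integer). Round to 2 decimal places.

Neyman allocation: nₕ = n·NₕSₕ / Σⱼ NⱼSⱼ.
Σ NⱼSⱼ = 15525·17.2 + 1722·14.3 + 3139·15 = 338739.6.
n_{Dept II} = 1036·3139·15 / 338739.6 = 144.00.

144.00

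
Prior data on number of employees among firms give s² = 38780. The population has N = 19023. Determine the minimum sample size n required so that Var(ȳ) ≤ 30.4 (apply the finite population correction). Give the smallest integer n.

1196

Without fpc, n₀ = s²/D = 38780/30.4 = 1275.6579.
With fpc, (1 − n/N)·s²/n ≤ D requires n ≥ n₀/(1 + n₀/N) = 1275.6579/(1 + 1275.6579/19023) = 1195.4899.
Rounding up, n = 1196.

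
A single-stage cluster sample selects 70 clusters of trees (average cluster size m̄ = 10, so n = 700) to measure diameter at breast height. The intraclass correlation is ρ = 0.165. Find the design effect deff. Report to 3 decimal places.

deff = 1 + (10 − 1)·0.165 = 1 + 1.485 = 2.485.

2.485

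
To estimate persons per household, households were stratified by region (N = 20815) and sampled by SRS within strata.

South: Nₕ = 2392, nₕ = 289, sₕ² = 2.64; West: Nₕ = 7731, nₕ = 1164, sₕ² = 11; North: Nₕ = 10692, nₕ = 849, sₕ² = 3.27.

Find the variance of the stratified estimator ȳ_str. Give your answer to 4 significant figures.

0.002149

Var(ȳ_str) = Σₕ Wₕ²(1 − fₕ)sₕ²/nₕ with Wₕ = Nₕ/N, N = 20815.
South: Wₕ = 0.11491713; term = 0.11491713²·(1 − 0.12081940)·2.64/289 = 1.0606051 × 10^-4.
West: Wₕ = 0.37141485; term = 0.37141485²·(1 − 0.15056267)·11/1164 = 0.0011073619.
North: Wₕ = 0.51366803; term = 0.51366803²·(1 − 0.07940516)·3.27/849 = 9.3556436 × 10^-4.
Sum = 0.0021489868.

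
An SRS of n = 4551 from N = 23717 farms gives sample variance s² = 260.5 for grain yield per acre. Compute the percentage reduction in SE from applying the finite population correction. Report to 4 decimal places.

f = n/N = 4551/23717 = 0.19188768.
SE_no-fpc = √(s²/n) = 0.23924917; SE_fpc = √((1−f)s²/n) = 0.21507321.
Ratio = √(1−f) = 0.89895068. Reduction = 100·(1 − 0.89895068) = 10.1049%.

10.1049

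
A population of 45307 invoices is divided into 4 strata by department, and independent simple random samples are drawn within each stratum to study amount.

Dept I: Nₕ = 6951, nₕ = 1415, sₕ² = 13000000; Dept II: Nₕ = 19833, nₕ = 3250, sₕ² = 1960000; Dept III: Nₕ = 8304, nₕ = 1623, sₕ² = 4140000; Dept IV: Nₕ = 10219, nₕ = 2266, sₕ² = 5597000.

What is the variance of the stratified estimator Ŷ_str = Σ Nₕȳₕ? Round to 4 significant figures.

Var(Ŷ_str) = Σₕ Nₕ²(1 − fₕ)sₕ²/nₕ.
Dept I: 6951²·(1 − 1415/6951)·13000000/1415 = 3.5353326 × 10^11.
Dept II: 19833²·(1 − 3250/19833)·1960000/3250 = 1.9834635 × 10^11.
Dept III: 8304²·(1 − 1623/8304)·4140000/1623 = 1.4151766 × 10^11.
Dept IV: 10219²·(1 − 2266/10219)·5597000/2266 = 2.007404 × 10^11.
Sum = 8.9413767 × 10^11.

8.941 × 10^11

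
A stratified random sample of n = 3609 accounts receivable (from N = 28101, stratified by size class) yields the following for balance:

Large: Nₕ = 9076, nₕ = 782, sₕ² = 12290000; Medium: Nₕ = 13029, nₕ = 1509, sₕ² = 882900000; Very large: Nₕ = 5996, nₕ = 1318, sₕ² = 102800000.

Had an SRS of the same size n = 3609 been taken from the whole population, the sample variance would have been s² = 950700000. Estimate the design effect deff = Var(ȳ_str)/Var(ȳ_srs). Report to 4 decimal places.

0.5030

Var(ȳ_str) = Σ Wₕ²(1−fₕ)sₕ²/nₕ with Wₕ = Nₕ/28101:
  Large: (9076/28101)²·(1−782/9076)·12290000/782 = 1498.1666
  Medium: (13029/28101)²·(1−1509/13029)·882900000/1509 = 111209.6
  Very large: (5996/28101)²·(1−1318/5996)·102800000/1318 = 2770.4862
  → Var(ȳ_str) = 115478.25.
Var(ȳ_srs) = (1 − 3609/28101)·950700000/3609 = 229593.24.
deff = 115478.25 / 229593.24 = 0.5030.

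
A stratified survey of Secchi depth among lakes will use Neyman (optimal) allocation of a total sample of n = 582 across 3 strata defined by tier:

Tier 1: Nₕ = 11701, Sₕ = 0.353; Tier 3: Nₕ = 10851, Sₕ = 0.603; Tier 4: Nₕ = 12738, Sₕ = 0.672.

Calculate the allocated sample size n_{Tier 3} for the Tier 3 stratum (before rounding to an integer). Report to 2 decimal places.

197.99

Neyman allocation: nₕ = n·NₕSₕ / Σⱼ NⱼSⱼ.
Σ NⱼSⱼ = 11701·0.353 + 10851·0.603 + 12738·0.672 = 19233.542.
n_{Tier 3} = 582·10851·0.603 / 19233.542 = 197.99.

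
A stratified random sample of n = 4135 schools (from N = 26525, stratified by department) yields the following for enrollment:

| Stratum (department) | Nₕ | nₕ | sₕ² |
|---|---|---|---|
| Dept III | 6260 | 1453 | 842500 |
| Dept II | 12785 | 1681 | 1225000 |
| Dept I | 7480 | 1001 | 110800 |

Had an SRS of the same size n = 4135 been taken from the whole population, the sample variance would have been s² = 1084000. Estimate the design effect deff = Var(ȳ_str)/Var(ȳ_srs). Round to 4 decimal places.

0.8110

Var(ȳ_str) = Σ Wₕ²(1−fₕ)sₕ²/nₕ with Wₕ = Nₕ/26525:
  Dept III: (6260/26525)²·(1−1453/6260)·842500/1453 = 24.799445
  Dept II: (12785/26525)²·(1−1681/12785)·1225000/1681 = 147.04077
  Dept I: (7480/26525)²·(1−1001/7480)·110800/1001 = 7.624379
  → Var(ȳ_str) = 179.46459.
Var(ȳ_srs) = (1 − 4135/26525)·1084000/4135 = 221.28525.
deff = 179.46459 / 221.28525 = 0.8110.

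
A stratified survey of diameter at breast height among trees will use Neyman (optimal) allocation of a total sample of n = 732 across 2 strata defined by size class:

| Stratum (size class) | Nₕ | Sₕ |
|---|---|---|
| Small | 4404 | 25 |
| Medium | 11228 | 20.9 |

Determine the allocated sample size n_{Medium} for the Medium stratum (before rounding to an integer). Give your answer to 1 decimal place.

Neyman allocation: nₕ = n·NₕSₕ / Σⱼ NⱼSⱼ.
Σ NⱼSⱼ = 4404·25 + 11228·20.9 = 344765.2.
n_{Medium} = 732·11228·20.9 / 344765.2 = 498.2.

498.2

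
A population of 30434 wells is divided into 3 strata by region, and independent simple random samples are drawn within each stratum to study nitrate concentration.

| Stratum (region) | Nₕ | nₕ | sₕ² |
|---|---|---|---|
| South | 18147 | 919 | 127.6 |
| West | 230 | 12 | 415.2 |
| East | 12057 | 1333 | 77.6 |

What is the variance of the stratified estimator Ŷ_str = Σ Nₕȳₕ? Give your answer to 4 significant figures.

Var(Ŷ_str) = Σₕ Nₕ²(1 − fₕ)sₕ²/nₕ.
South: 18147²·(1 − 919/18147)·127.6/919 = 4.3408509 × 10^7.
West: 230²·(1 − 12/230)·415.2/12 = 1.734844 × 10^6.
East: 12057²·(1 − 1333/12057)·77.6/1333 = 7.5270992 × 10^6.
Sum = 5.2670452 × 10^7.

5.267 × 10^7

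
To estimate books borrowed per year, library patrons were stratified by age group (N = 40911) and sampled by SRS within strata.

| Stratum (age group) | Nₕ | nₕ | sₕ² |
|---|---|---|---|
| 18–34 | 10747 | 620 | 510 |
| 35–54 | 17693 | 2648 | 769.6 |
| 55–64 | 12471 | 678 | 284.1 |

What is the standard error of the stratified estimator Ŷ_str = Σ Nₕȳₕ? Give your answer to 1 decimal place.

15116.8

Var(Ŷ_str) = Σₕ Nₕ²(1 − fₕ)sₕ²/nₕ.
18–34: 10747²·(1 − 620/10747)·510/620 = 8.9525457 × 10^7.
35–54: 17693²·(1 − 2648/17693)·769.6/2648 = 7.7364326 × 10^7.
55–64: 12471²·(1 − 678/12471)·284.1/678 = 6.1626445 × 10^7.
Sum = 2.2851623 × 10^8.
SE = √(2.2851623 × 10^8) = 15116.8.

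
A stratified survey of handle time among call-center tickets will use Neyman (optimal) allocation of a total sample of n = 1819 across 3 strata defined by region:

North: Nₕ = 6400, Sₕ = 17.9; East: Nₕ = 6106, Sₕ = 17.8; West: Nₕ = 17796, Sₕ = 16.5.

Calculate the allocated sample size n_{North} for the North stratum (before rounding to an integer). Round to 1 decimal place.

403.2

Neyman allocation: nₕ = n·NₕSₕ / Σⱼ NⱼSⱼ.
Σ NⱼSⱼ = 6400·17.9 + 6106·17.8 + 17796·16.5 = 516880.8.
n_{North} = 1819·6400·17.9 / 516880.8 = 403.2.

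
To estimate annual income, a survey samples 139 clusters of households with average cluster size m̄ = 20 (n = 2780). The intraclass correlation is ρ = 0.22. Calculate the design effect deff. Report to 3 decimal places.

5.180

deff = 1 + (20 − 1)·0.22 = 1 + 4.18 = 5.18.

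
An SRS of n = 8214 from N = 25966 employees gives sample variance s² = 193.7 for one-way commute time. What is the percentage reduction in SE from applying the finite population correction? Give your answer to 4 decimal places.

f = n/N = 8214/25966 = 0.31633675.
SE_no-fpc = √(s²/n) = 0.15356331; SE_fpc = √((1−f)s²/n) = 0.12697218.
Ratio = √(1−f) = 0.82683931. Reduction = 100·(1 − 0.82683931) = 17.3161%.

17.3161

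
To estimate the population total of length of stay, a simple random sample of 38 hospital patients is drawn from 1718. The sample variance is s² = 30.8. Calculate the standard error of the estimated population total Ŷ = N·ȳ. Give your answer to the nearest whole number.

Var(Ŷ) = N²·Var(ȳ) = N²·(1 − n/N)·s²/n.
f = 38/1718 = 0.02211874; Var(ȳ) = 0.97788126·30.8/38 = 0.79259849.
Var(Ŷ) = 1718² · 0.79259849 = 2.3393735 × 10^6.
SE(Ŷ) = √(2.3393735 × 10^6) = 1530.

1530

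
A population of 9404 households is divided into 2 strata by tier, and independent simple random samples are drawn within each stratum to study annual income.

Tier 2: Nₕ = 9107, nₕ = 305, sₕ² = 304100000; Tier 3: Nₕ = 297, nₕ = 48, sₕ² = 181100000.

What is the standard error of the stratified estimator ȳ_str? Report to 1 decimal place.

Var(ȳ_str) = Σₕ Wₕ²(1 − fₕ)sₕ²/nₕ with Wₕ = Nₕ/N, N = 9404.
Tier 2: Wₕ = 0.96841769; term = 0.96841769²·(1 − 0.03349072)·304100000/305 = 903749.44.
Tier 3: Wₕ = 0.03158231; term = 0.03158231²·(1 − 0.16161616)·181100000/48 = 3155.0611.
Sum = 906904.5.
SE = √(906904.5) = 952.3.

952.3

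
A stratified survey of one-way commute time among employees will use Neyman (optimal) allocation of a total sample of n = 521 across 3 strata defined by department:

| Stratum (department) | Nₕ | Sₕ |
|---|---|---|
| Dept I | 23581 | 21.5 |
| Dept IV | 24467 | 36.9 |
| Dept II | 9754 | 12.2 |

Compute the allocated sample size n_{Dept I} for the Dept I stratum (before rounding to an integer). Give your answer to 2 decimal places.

Neyman allocation: nₕ = n·NₕSₕ / Σⱼ NⱼSⱼ.
Σ NⱼSⱼ = 23581·21.5 + 24467·36.9 + 9754·12.2 = 1.5288226 × 10^6.
n_{Dept I} = 521·23581·21.5 / (1.5288226 × 10^6) = 172.78.

172.78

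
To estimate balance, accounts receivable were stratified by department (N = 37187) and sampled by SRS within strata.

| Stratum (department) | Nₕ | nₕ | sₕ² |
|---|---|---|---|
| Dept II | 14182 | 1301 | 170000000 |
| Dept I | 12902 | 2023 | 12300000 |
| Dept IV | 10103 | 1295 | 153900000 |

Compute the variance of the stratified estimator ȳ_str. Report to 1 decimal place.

25525.9

Var(ȳ_str) = Σₕ Wₕ²(1 − fₕ)sₕ²/nₕ with Wₕ = Nₕ/N, N = 37187.
Dept II: Wₕ = 0.38136983; term = 0.38136983²·(1 − 0.09173600)·170000000/1301 = 17261.415.
Dept I: Wₕ = 0.34694920; term = 0.34694920²·(1 − 0.15679740)·12300000/2023 = 617.12474.
Dept IV: Wₕ = 0.27168096; term = 0.27168096²·(1 − 0.12817975)·153900000/1295 = 7647.4073.
Sum = 25525.947.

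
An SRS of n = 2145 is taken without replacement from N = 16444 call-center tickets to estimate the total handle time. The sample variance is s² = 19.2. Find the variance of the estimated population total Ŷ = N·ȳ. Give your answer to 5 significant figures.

Var(Ŷ) = N²·Var(ȳ) = N²·(1 − n/N)·s²/n.
f = 2145/16444 = 0.13044271; Var(ȳ) = 0.86955729·19.2/2145 = 0.0077834498.
Var(Ŷ) = 16444² · 0.0077834498 = 2.1046848 × 10^6.

2.1047 × 10^6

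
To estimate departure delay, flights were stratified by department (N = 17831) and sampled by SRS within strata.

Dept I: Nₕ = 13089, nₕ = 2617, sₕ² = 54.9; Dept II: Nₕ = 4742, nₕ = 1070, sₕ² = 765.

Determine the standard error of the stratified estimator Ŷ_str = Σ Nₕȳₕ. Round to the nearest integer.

3915

Var(Ŷ_str) = Σₕ Nₕ²(1 − fₕ)sₕ²/nₕ.
Dept I: 13089²·(1 − 2617/13089)·54.9/2617 = 2.8754427 × 10^6.
Dept II: 4742²·(1 − 1070/4742)·765/1070 = 1.2449212 × 10^7.
Sum = 1.5324655 × 10^7.
SE = √(1.5324655 × 10^7) = 3915.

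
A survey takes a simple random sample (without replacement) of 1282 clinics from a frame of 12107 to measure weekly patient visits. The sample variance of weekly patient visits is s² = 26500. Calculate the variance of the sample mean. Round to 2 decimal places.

Under SRS without replacement, Var(ȳ) = (1 − f)·s²/n with f = n/N = 1282/12107 = 0.10588916.
Var(ȳ) = (1 − 0.10588916)·26500/1282 = 0.89411084·20.670827 = 18.48201.

18.48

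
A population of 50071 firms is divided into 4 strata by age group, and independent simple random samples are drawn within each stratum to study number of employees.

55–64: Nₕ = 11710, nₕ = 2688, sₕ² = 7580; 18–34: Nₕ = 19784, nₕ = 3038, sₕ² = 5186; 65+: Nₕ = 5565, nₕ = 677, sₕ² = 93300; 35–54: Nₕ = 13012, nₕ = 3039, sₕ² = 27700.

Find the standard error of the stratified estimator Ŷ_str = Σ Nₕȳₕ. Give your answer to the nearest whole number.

Var(Ŷ_str) = Σₕ Nₕ²(1 − fₕ)sₕ²/nₕ.
55–64: 11710²·(1 − 2688/11710)·7580/2688 = 2.9792 × 10^8.
18–34: 19784²·(1 − 3038/19784)·5186/3038 = 5.655486 × 10^8.
65+: 5565²·(1 − 677/5565)·93300/677 = 3.7487747 × 10^9.
35–54: 13012²·(1 − 3039/13012)·27700/3039 = 1.1828208 × 10^9.
Sum = 5.7950641 × 10^9.
SE = √(5.7950641 × 10^9) = 76125.

76125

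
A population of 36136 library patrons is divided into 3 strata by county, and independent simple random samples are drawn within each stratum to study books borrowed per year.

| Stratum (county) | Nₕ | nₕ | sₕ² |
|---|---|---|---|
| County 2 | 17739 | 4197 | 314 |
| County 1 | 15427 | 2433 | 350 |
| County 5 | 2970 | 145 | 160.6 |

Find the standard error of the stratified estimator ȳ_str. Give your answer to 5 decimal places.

0.20728

Var(ȳ_str) = Σₕ Wₕ²(1 − fₕ)sₕ²/nₕ with Wₕ = Nₕ/N, N = 36136.
County 2: Wₕ = 0.49089551; term = 0.49089551²·(1 − 0.23659733)·314/4197 = 0.013763297.
County 1: Wₕ = 0.42691499; term = 0.42691499²·(1 − 0.15771051)·350/2433 = 0.022083613.
County 5: Wₕ = 0.08218951; term = 0.08218951²·(1 − 0.04882155)·160.6/145 = 0.0071165956.
Sum = 0.042963506.
SE = √(0.042963506) = 0.20728.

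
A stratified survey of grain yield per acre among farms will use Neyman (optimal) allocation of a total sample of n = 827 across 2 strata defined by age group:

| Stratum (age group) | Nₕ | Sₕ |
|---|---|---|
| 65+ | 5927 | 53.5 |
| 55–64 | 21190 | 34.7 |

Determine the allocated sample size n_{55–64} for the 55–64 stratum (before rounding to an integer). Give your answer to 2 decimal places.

577.82

Neyman allocation: nₕ = n·NₕSₕ / Σⱼ NⱼSⱼ.
Σ NⱼSⱼ = 5927·53.5 + 21190·34.7 = 1.0523875 × 10^6.
n_{55–64} = 827·21190·34.7 / (1.0523875 × 10^6) = 577.82.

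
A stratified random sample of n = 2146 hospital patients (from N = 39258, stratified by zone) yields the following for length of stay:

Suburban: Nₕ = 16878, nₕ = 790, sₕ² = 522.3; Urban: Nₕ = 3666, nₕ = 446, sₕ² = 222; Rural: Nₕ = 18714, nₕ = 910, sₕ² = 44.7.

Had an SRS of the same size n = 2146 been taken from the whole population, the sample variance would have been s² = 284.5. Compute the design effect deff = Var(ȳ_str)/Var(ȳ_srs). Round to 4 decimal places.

Var(ȳ_str) = Σ Wₕ²(1−fₕ)sₕ²/nₕ with Wₕ = Nₕ/39258:
  Suburban: (16878/39258)²·(1−790/16878)·522.3/790 = 0.11648222
  Urban: (3666/39258)²·(1−446/3666)·222/446 = 0.0038125022
  Rural: (18714/39258)²·(1−910/18714)·44.7/910 = 0.010619254
  → Var(ȳ_str) = 0.13091398.
Var(ȳ_srs) = (1 − 2146/39258)·284.5/2146 = 0.1253253.
deff = 0.13091398 / 0.1253253 = 1.0446.

1.0446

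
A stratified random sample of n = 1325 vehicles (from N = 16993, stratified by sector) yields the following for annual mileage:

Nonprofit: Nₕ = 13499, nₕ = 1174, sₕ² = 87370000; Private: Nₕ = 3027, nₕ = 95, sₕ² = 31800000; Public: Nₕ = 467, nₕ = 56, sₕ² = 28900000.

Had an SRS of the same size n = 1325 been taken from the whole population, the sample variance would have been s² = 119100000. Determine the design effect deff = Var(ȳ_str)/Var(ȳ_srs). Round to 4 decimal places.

0.6456

Var(ȳ_str) = Σ Wₕ²(1−fₕ)sₕ²/nₕ with Wₕ = Nₕ/16993:
  Nonprofit: (13499/16993)²·(1−1174/13499)·87370000/1174 = 42878.803
  Private: (3027/16993)²·(1−95/3027)·31800000/95 = 10288.209
  Public: (467/16993)²·(1−56/467)·28900000/56 = 343.02708
  → Var(ȳ_str) = 53510.039.
Var(ȳ_srs) = (1 − 1325/16993)·119100000/1325 = 82878.024.
deff = 53510.039 / 82878.024 = 0.6456.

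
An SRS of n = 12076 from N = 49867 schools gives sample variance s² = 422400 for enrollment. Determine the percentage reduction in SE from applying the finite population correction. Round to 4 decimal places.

12.9462

f = n/N = 12076/49867 = 0.24216416.
SE_no-fpc = √(s²/n) = 5.9142599; SE_fpc = √((1−f)s²/n) = 5.148586.
Ratio = √(1−f) = 0.87053767. Reduction = 100·(1 − 0.87053767) = 12.9462%.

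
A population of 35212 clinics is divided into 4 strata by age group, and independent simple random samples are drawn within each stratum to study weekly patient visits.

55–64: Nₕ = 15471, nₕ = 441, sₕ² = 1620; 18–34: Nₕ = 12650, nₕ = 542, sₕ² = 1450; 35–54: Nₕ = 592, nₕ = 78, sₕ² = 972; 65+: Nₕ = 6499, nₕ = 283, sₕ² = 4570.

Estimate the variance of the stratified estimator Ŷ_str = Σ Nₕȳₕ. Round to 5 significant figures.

1.9201 × 10^9

Var(Ŷ_str) = Σₕ Nₕ²(1 − fₕ)sₕ²/nₕ.
55–64: 15471²·(1 − 441/15471)·1620/441 = 8.5418864 × 10^8.
18–34: 12650²·(1 − 542/12650)·1450/542 = 4.0976197 × 10^8.
35–54: 592²·(1 − 78/592)·972/78 = 3.7918966 × 10^6.
65+: 6499²·(1 − 283/6499)·4570/283 = 6.5235997 × 10^8.
Sum = 1.9201025 × 10^9.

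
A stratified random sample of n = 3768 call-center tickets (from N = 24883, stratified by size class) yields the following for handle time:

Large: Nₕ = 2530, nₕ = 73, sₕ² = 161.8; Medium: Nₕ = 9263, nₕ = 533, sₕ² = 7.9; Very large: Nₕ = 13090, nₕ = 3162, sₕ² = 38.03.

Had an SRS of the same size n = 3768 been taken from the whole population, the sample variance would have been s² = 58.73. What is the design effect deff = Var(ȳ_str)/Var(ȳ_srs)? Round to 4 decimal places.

2.0197

Var(ȳ_str) = Σ Wₕ²(1−fₕ)sₕ²/nₕ with Wₕ = Nₕ/24883:
  Large: (2530/24883)²·(1−73/2530)·161.8/73 = 0.022252349
  Medium: (9263/24883)²·(1−533/9263)·7.9/533 = 0.0019357992
  Very large: (13090/24883)²·(1−3162/13090)·38.03/3162 = 0.0025244129
  → Var(ȳ_str) = 0.026712561.
Var(ȳ_srs) = (1 − 3768/24883)·58.73/3768 = 0.013226272.
deff = 0.026712561 / 0.013226272 = 2.0197.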